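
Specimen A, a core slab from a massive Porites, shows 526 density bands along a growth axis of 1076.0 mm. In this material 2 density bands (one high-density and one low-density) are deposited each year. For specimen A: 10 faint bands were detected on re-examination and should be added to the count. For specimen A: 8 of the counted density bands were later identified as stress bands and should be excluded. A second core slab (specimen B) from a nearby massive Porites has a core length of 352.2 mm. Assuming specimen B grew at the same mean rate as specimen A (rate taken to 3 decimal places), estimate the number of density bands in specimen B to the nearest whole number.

173 density bands

Specimen A: true density band count = 526 − 8 + 10 = 528.
Specimen A: dividing by 2 density bands per year: 528 / 2 = 264 years.
A: Extension rate ≈ 1076.0 / 264 = 4.076 mm/yr.
B spans 352.2 / 4.076 = 86.41 years; at 2 density bands per year that is 86.41 × 2 ≈ 173 density bands.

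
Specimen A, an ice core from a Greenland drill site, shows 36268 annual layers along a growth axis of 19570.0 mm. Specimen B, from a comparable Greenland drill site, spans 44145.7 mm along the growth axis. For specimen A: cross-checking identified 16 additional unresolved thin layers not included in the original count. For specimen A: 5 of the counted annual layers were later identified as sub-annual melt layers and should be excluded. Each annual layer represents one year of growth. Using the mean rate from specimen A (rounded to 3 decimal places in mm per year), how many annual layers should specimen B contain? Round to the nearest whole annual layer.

81903 annual layers

Specimen A: correcting the raw count gives 36268 − 5 + 16 = 36279 true annual layers.
A: Extension rate ≈ 19570.0 / 36279 = 0.539 mm/year.
B spans 44145.7 / 0.539 = 81902.97 years ≈ 81903 annual layers.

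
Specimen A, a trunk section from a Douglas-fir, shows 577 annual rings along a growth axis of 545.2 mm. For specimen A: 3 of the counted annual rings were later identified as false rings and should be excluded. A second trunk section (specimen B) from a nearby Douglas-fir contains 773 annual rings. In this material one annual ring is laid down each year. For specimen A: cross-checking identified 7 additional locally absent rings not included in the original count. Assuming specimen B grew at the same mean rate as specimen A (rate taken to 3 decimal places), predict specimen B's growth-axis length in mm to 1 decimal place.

725.1 mm

Specimen A: after corrections the count is 577 − 3 + 7 = 581 annual rings.
A: Extension rate ≈ 545.2 / 581 = 0.938 mm/yr.
For B, 0.938 mm/year × 773 years = 725.1 mm.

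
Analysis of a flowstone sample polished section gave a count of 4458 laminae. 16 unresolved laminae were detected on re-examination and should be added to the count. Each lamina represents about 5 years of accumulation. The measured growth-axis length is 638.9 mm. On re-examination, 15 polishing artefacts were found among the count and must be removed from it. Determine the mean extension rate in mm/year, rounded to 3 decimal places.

Adjusted count: 4458 − 15 + 16 = 4459 laminae.
4459 laminae at 5 years each span 4459 × 5 = 22295 years.
638.9 mm over 22295 years gives 638.9 / 22295 ≈ 0.029 mm/year.

0.029 mm/year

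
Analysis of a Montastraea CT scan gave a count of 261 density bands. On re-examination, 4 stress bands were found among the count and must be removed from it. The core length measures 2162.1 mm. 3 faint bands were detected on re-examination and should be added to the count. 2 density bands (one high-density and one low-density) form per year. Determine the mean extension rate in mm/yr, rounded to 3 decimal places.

After corrections the count is 261 − 4 + 3 = 260 density bands.
With 2 density bands per year, 260 / 2 = 130 years.
2162.1 mm over 130 years gives 2162.1 / 130 ≈ 16.632 mm/yr.

16.632 mm/yr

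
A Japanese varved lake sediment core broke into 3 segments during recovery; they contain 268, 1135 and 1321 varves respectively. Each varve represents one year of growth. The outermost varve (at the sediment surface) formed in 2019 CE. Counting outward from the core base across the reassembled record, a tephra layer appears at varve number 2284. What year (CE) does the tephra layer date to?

Total varves = 268 + 1135 + 1321 = 2724.
2724 − 2284 = 440 varves lie beyond the tephra layer toward the sediment surface.
Counting back 440 years from 2019 CE places the tephra layer in 2019 − 440 = 1579 CE.

1579 CE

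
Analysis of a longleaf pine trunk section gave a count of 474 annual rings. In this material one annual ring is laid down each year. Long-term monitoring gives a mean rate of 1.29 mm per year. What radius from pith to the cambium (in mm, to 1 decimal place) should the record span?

611.5 mm

The record spans 474 years at 1.29 mm per year.
Length ≈ 1.29 × 474 = 611.5 mm.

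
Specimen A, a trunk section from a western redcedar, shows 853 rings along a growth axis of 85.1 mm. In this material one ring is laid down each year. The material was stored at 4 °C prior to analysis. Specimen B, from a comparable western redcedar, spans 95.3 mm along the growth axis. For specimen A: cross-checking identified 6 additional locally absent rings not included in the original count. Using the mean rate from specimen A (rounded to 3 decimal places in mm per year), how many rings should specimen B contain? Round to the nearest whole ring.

963 rings

Specimen A: true ring count = 853 + 6 = 859.
A: 85.1 mm over 859 years gives 85.1 / 859 ≈ 0.099 mm per year.
B spans 95.3 / 0.099 = 962.63 years ≈ 963 rings.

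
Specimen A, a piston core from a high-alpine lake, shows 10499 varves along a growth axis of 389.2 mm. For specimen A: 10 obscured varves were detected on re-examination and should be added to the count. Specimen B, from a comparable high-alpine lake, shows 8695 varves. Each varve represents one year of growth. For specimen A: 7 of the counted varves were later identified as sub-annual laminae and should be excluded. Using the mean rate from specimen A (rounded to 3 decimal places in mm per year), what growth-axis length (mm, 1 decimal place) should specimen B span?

Specimen A: true varve count = 10499 − 7 + 10 = 10502.
A: Mean rate = 389.2 mm / 10502 years ≈ 0.037 mm/yr.
For B, 0.037 mm/year × 8695 years = 321.7 mm.

321.7 mm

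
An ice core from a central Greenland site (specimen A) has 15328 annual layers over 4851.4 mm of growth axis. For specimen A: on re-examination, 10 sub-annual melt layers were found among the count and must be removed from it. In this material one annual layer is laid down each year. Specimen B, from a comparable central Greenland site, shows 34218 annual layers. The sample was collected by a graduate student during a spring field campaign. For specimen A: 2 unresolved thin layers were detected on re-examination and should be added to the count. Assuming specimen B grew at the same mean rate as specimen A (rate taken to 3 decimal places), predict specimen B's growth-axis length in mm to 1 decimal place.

10847.1 mm

Specimen A: adjusted count: 15328 − 10 + 2 = 15320 annual layers.
A: 4851.4 mm over 15320 years gives 4851.4 / 15320 ≈ 0.317 mm per year.
B's length ≈ 0.317 × 34218 = 10847.1 mm.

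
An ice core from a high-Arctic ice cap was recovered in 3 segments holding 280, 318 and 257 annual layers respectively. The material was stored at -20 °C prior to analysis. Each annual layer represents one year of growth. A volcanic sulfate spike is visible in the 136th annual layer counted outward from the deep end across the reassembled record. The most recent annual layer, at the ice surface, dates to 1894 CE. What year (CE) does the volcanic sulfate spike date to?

1175 CE

Total annual layers = 280 + 318 + 257 = 855.
855 − 136 = 719 annual layers lie beyond the volcanic sulfate spike toward the ice surface.
The annual layer at the ice surface is 1894 CE, so the volcanic sulfate spike dates to 1894 − 719 = 1175 CE.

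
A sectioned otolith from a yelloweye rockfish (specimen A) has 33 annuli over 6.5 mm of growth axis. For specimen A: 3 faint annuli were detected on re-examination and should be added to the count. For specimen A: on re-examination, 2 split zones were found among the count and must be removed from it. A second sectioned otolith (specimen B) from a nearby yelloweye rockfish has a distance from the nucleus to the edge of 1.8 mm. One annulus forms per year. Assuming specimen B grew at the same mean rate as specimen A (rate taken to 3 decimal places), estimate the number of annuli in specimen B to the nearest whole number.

Specimen A: correcting the raw count gives 33 − 2 + 3 = 34 true annuli.
A: Mean rate = 6.5 mm / 34 years ≈ 0.191 mm/yr.
Specimen B: 1.8 mm / 0.191 mm per year = 9.42 years ≈ 9 annuli.

9 annuli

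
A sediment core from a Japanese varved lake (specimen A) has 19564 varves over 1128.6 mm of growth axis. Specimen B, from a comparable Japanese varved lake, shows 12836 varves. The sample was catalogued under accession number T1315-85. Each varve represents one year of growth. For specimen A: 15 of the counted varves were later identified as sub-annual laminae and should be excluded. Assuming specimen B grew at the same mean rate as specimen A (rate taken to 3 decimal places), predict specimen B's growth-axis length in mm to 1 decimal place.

744.5 mm

Specimen A: true varve count = 19564 − 15 = 19549.
A: Extension rate ≈ 1128.6 / 19549 = 0.058 mm per year.
For B, 0.058 mm/year × 12836 years = 744.5 mm.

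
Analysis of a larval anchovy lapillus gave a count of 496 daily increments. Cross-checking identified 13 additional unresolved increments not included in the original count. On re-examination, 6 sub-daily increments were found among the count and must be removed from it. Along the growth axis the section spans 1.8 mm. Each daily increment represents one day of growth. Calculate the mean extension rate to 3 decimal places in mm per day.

0.004 mm per day

True daily increment count = 496 − 6 + 13 = 503.
Mean rate = 1.8 mm / 503 days ≈ 0.004 mm per day.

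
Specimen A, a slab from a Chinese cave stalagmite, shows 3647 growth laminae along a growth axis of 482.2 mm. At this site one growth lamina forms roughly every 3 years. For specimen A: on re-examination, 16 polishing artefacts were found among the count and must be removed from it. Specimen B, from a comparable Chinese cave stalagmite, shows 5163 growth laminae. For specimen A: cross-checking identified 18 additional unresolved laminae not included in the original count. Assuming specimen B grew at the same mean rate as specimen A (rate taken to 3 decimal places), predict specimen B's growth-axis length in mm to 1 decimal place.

Specimen A: adjusted count: 3647 − 16 + 18 = 3649 growth laminae.
Specimen A: 3649 growth laminae at 3 years each span 3649 × 3 = 10947 years.
A: Extension rate ≈ 482.2 / 10947 = 0.044 mm/yr.
Specimen B: 5163 growth laminae at 3 years each span 5163 × 3 = 15489 years. B's length ≈ 0.044 × 15489 = 681.5 mm.

681.5 mm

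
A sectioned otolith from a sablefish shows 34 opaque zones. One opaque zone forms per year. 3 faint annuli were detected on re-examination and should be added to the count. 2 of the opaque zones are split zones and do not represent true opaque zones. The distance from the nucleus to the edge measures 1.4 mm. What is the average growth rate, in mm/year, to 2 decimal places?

0.04 mm/year

Correcting the raw count gives 34 − 2 + 3 = 35 true opaque zones.
Mean rate = 1.4 mm / 35 years ≈ 0.04 mm/year.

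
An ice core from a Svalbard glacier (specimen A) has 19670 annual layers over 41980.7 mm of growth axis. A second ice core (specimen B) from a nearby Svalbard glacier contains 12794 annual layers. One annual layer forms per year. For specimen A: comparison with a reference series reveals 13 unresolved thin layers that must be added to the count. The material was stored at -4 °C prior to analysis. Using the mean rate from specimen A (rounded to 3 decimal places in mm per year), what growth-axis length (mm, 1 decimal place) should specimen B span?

27289.6 mm

Specimen A: after corrections the count is 19670 + 13 = 19683 annual layers.
A: Mean rate = 41980.7 mm / 19683 years ≈ 2.133 mm/year.
B's length ≈ 2.133 × 12794 = 27289.6 mm.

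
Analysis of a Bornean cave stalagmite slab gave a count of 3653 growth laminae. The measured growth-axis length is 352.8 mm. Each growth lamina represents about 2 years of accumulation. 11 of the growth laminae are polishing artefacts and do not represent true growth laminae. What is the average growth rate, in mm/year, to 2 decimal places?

After corrections the count is 3653 − 11 = 3642 growth laminae.
3642 growth laminae at 2 years each span 3642 × 2 = 7284 years.
Extension rate ≈ 352.8 / 7284 = 0.05 mm/year.

0.05 mm/year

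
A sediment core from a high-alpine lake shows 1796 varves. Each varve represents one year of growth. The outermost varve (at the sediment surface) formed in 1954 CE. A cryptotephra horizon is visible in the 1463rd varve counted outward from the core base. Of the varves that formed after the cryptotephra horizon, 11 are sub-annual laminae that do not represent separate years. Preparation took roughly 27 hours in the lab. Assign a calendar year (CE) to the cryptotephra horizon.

The cryptotephra horizon sits at varve 1463 from the core base, so 1796 − 1463 = 333 varves formed after it.
Removing the 11 false varves leaves 333 − 11 = 322 true varves beyond the cryptotephra horizon.
The varve at the sediment surface is 1954 CE, so the cryptotephra horizon dates to 1954 − 322 = 1632 CE.

1632 CE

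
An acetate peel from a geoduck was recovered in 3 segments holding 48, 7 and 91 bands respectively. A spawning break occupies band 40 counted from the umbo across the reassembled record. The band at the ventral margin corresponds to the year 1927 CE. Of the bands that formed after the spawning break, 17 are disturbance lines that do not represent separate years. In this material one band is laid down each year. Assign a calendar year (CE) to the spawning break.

Total bands = 48 + 7 + 91 = 146.
Between band 40 and the ventral margin there are 146 − 40 = 106 bands.
106 − 17 false = 89 true bands after the spawning break.
1927 − 89 = 1838 CE.

1838 CE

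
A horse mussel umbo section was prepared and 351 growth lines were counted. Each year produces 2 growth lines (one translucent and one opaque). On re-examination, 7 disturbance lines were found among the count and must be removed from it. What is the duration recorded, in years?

Correcting the raw count gives 351 − 7 = 344 true growth lines.
344 growth lines at 2 per year is 344 / 2 = 172 years.

172 years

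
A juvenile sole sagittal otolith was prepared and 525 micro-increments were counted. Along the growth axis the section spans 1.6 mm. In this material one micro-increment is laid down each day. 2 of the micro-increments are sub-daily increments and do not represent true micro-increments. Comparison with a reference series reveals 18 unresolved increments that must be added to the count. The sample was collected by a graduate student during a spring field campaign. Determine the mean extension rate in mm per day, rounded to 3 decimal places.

0.003 mm per day

True micro-increment count = 525 − 2 + 18 = 541.
1.6 mm over 541 days gives 1.6 / 541 ≈ 0.003 mm per day.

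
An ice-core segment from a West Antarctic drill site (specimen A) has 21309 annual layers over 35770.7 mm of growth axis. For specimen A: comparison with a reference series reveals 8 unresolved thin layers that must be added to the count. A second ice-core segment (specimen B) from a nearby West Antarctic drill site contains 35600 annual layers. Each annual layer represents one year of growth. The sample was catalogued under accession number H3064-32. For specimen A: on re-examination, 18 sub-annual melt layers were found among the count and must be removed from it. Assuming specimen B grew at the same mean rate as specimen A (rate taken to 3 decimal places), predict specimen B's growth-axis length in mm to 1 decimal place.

59772.4 mm

Specimen A: true annual layer count = 21309 − 18 + 8 = 21299.
A: Mean rate = 35770.7 mm / 21299 years ≈ 1.679 mm/yr.
For B, 1.679 mm/year × 35600 years = 59772.4 mm.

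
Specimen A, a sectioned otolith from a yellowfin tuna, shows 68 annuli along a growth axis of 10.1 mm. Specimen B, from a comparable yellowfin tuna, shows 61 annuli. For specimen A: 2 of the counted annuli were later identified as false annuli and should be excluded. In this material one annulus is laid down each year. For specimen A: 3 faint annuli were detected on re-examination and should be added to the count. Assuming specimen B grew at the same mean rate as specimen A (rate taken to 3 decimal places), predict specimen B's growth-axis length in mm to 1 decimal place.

Specimen A: adjusted count: 68 − 2 + 3 = 69 annuli.
A: Mean rate = 10.1 mm / 69 years ≈ 0.146 mm per year.
B's length ≈ 0.146 × 61 = 8.9 mm.

8.9 mm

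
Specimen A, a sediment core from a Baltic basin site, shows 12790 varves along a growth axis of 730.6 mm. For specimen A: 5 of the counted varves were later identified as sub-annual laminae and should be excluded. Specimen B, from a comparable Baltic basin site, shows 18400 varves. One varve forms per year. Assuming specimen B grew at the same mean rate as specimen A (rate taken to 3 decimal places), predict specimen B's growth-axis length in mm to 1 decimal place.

Specimen A: after corrections the count is 12790 − 5 = 12785 varves.
A: 730.6 mm over 12785 years gives 730.6 / 12785 ≈ 0.057 mm/yr.
Length of B = 0.057 × 18400 = 1048.8 mm.

1048.8 mm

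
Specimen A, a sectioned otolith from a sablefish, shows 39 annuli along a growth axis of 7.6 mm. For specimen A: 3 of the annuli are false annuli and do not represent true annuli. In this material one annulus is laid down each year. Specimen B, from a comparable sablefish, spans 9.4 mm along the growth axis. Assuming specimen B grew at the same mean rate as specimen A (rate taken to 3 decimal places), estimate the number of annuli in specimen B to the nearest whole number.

45 annuli

Specimen A: correcting the raw count gives 39 − 3 = 36 true annuli.
A: 7.6 mm over 36 years gives 7.6 / 36 ≈ 0.211 mm/yr.
For B, 9.4 / 0.211 = 44.55 years ≈ 45 annuli.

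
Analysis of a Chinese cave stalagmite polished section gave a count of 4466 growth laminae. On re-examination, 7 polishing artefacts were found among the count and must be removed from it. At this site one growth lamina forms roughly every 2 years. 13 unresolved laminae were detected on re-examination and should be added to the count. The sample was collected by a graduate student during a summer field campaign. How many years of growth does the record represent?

8944 yr

After corrections the count is 4466 − 7 + 13 = 4472 growth laminae.
4472 growth laminae at 2 years each span 4472 × 2 = 8944 years.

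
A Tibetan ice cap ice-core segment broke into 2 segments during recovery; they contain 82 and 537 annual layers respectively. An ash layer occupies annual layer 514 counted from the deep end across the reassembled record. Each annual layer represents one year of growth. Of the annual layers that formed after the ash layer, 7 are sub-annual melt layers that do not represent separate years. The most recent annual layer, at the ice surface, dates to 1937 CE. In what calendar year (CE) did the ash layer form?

Total annual layers = 82 + 537 = 619.
619 − 514 = 105 annual layers lie beyond the ash layer toward the ice surface.
Excluding 7 false annual layers: 105 − 7 = 98.
The annual layer at the ice surface is 1937 CE, so the ash layer dates to 1937 − 98 = 1839 CE.

1839 CE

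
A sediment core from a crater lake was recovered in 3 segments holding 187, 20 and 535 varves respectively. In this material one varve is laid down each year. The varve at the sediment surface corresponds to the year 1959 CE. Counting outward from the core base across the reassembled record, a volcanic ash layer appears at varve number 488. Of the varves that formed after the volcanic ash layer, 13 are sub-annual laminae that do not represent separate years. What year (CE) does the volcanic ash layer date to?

1718 CE

Total varves = 187 + 20 + 535 = 742.
742 − 488 = 254 varves lie beyond the volcanic ash layer toward the sediment surface.
Excluding 13 false varves: 254 − 13 = 241.
Counting back 241 years from 1959 CE places the volcanic ash layer in 1959 − 241 = 1718 CE.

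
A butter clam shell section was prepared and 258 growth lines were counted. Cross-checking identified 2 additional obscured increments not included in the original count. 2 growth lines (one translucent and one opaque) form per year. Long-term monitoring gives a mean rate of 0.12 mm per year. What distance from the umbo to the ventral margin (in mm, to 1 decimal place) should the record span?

Correcting the raw count gives 258 + 2 = 260 true growth lines.
260 growth lines at 2 per year is 260 / 2 = 130 years.
Predicted length = 0.12 mm/year × 130 years = 15.6 mm.

15.6 mm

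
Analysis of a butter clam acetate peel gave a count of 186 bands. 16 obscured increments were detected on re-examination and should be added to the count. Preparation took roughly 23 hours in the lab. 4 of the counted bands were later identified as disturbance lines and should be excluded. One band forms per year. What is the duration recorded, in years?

True band count = 186 − 4 + 16 = 198.
With a one-to-one band periodicity this is 198 years.

198 yr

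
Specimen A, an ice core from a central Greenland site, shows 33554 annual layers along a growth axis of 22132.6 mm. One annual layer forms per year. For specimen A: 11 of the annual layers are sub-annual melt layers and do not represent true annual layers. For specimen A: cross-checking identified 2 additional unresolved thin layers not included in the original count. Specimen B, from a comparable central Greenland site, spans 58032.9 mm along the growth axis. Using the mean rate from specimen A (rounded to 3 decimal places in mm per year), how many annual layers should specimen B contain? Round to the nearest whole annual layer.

Specimen A: true annual layer count = 33554 − 11 + 2 = 33545.
A: 22132.6 mm over 33545 years gives 22132.6 / 33545 ≈ 0.660 mm/year.
B spans 58032.9 / 0.660 = 87928.64 years ≈ 87929 annual layers.

87929 annual layers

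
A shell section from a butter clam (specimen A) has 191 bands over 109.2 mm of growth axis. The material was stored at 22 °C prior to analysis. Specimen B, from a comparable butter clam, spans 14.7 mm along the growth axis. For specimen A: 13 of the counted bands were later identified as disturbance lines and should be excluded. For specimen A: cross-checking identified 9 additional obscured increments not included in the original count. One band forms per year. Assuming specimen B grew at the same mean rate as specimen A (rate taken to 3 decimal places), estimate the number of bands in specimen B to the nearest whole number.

Specimen A: adjusted count: 191 − 13 + 9 = 187 bands.
A: Extension rate ≈ 109.2 / 187 = 0.584 mm/yr.
Specimen B: 14.7 mm / 0.584 mm per year = 25.17 years ≈ 25 bands.

25 bands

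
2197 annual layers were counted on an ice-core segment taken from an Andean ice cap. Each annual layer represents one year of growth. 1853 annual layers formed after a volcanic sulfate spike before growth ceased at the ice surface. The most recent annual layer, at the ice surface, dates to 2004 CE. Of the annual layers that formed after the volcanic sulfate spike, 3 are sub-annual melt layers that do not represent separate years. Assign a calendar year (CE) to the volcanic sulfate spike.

1853 annual layers post-date the volcanic sulfate spike.
Removing the 3 false annual layers leaves 1853 − 3 = 1850 true annual layers beyond the volcanic sulfate spike.
Counting back 1850 years from 2004 CE places the volcanic sulfate spike in 2004 − 1850 = 154 CE.

154 CE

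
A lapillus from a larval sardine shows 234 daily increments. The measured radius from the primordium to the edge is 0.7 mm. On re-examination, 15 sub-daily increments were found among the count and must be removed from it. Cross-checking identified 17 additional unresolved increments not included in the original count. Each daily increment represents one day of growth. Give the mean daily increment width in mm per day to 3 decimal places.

0.003 mm per day

True daily increment count = 234 − 15 + 17 = 236.
Extension rate ≈ 0.7 / 236 = 0.003 mm per day.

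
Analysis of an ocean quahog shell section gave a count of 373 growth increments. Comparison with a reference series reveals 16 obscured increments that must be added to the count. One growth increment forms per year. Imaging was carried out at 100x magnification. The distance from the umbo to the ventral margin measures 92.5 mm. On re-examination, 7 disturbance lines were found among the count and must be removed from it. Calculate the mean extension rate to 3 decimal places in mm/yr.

0.242 mm/yr

Correcting the raw count gives 373 − 7 + 16 = 382 true growth increments.
92.5 mm over 382 years gives 92.5 / 382 ≈ 0.242 mm/yr.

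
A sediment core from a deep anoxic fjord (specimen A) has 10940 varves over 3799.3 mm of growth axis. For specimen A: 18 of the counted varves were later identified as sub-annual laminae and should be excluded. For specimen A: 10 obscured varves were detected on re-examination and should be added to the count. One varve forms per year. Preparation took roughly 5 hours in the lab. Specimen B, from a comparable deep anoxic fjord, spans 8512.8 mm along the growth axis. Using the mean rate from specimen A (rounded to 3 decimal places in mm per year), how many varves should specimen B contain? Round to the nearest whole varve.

Specimen A: true varve count = 10940 − 18 + 10 = 10932.
A: Extension rate ≈ 3799.3 / 10932 = 0.348 mm per year.
Specimen B: 8512.8 mm / 0.348 mm per year = 24462.07 years ≈ 24462 varves.

24462 varves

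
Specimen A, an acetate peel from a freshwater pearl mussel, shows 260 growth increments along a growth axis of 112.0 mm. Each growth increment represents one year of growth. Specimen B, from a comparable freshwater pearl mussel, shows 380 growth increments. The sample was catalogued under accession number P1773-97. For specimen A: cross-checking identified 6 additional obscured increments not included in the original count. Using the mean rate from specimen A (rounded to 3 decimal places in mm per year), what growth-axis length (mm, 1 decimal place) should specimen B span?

Specimen A: adjusted count: 260 + 6 = 266 growth increments.
A: Extension rate ≈ 112.0 / 266 = 0.421 mm/year.
B's length ≈ 0.421 × 380 = 160.0 mm.

160.0 mm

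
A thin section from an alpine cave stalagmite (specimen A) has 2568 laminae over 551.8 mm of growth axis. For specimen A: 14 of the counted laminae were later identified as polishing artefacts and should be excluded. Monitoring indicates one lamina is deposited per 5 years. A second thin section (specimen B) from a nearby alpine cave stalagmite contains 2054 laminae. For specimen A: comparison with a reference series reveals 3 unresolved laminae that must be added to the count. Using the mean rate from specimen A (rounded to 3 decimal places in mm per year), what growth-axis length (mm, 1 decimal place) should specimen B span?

Specimen A: correcting the raw count gives 2568 − 14 + 3 = 2557 true laminae.
Specimen A: multiplying by 5 years per lamina: 2557 × 5 = 12785 years.
A: Mean rate = 551.8 mm / 12785 years ≈ 0.043 mm/yr.
Specimen B: at 5 years per lamina, 2054 × 5 = 10270 years. B's length ≈ 0.043 × 10270 = 441.6 mm.

441.6 mm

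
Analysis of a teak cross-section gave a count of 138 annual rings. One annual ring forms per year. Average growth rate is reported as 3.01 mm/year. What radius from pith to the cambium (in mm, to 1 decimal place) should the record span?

138 years of growth are recorded.
Predicted length = 3.01 mm/year × 138 years = 415.4 mm.

415.4 mm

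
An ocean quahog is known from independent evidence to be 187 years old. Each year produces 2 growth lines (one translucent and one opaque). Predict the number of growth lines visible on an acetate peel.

374 growth lines

With 2 growth lines per year, 187 years would produce 187 × 2 = 374 growth lines.
So 374 growth lines should be present.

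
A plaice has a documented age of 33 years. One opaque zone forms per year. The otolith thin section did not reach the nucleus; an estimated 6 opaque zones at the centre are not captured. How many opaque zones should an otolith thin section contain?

One opaque zone per year gives 33 opaque zones over 33 years.
Less the 6 uncaptured opaque zones: 33 − 6 = 27.

27 opaque zones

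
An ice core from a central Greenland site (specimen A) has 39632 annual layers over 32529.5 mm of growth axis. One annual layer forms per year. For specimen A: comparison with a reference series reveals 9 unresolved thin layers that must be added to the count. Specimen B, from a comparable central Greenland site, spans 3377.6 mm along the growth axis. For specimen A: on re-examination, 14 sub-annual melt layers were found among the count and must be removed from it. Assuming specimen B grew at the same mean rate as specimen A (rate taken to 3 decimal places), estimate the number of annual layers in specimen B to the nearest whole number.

Specimen A: true annual layer count = 39632 − 14 + 9 = 39627.
A: Extension rate ≈ 32529.5 / 39627 = 0.821 mm/yr.
For B, 3377.6 / 0.821 = 4114.01 years ≈ 4114 annual layers.

4114 annual layers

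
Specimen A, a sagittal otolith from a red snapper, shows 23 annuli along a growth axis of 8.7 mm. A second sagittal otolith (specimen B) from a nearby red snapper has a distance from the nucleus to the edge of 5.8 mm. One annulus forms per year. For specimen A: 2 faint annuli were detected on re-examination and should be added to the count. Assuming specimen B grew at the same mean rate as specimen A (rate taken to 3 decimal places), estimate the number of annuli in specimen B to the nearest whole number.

Specimen A: adjusted count: 23 + 2 = 25 annuli.
A: 8.7 mm over 25 years gives 8.7 / 25 ≈ 0.348 mm/yr.
Specimen B: 5.8 mm / 0.348 mm per year = 16.67 years ≈ 17 annuli.

17 annuli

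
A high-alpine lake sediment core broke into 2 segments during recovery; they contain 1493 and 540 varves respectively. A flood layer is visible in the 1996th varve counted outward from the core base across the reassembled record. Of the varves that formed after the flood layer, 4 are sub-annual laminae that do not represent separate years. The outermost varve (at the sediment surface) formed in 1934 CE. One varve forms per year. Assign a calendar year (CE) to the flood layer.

Total varves = 1493 + 540 = 2033.
The flood layer sits at varve 1996 from the core base, so 2033 − 1996 = 37 varves formed after it.
Excluding 4 false varves: 37 − 4 = 33.
1934 − 33 = 1901 CE.

1901 CE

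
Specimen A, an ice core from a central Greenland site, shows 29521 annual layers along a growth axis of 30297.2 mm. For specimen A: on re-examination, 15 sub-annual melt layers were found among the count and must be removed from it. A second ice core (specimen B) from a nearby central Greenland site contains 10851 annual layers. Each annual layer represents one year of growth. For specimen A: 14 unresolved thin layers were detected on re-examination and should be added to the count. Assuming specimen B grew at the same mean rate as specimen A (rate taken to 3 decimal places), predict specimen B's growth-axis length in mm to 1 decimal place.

Specimen A: after corrections the count is 29521 − 15 + 14 = 29520 annual layers.
A: 30297.2 mm over 29520 years gives 30297.2 / 29520 ≈ 1.026 mm/yr.
B's length ≈ 1.026 × 10851 = 11133.1 mm.

11133.1 mm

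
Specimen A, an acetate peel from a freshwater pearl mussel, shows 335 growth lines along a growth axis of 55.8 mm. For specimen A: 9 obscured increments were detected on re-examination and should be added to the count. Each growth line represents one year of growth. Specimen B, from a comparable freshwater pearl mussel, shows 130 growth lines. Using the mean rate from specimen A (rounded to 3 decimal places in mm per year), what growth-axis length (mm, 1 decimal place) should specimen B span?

21.1 mm

Specimen A: correcting the raw count gives 335 + 9 = 344 true growth lines.
A: Mean rate = 55.8 mm / 344 years ≈ 0.162 mm per year.
Length of B = 0.162 × 130 = 21.1 mm.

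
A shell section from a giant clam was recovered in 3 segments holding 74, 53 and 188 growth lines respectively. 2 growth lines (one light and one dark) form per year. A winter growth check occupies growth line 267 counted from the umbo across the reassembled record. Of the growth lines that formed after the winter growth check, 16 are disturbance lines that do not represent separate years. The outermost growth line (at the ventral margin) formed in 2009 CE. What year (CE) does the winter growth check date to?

1993 CE

Total growth lines = 74 + 53 + 188 = 315.
315 − 267 = 48 growth lines lie beyond the winter growth check toward the ventral margin.
Removing the 16 false growth lines leaves 48 − 16 = 32 true growth lines beyond the winter growth check.
With 2 growth lines per year, 32 / 2 = 16 years.
The growth line at the ventral margin is 2009 CE, so the winter growth check dates to 2009 − 16 = 1993 CE.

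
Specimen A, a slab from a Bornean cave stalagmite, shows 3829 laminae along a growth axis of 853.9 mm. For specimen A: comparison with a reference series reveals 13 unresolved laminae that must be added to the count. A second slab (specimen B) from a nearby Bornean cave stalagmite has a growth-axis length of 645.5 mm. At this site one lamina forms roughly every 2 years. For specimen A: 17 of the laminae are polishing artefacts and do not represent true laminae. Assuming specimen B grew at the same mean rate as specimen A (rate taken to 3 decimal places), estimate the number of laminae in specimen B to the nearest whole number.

Specimen A: correcting the raw count gives 3829 − 17 + 13 = 3825 true laminae.
Specimen A: at 2 years per lamina, 3825 × 2 = 7650 years.
A: Extension rate ≈ 853.9 / 7650 = 0.112 mm/year.
For B, 645.5 / 0.112 = 5763.39 years; at 2 years per lamina that is 5763.39 / 2 ≈ 2882 laminae.

2882 laminae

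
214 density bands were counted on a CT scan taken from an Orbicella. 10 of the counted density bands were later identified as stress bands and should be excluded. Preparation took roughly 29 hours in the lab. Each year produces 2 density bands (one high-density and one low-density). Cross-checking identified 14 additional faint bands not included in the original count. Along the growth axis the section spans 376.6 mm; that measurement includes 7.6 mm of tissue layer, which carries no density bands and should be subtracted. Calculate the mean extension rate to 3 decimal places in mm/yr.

After corrections the count is 214 − 10 + 14 = 218 density bands.
Dividing by 2 density bands per year: 218 / 2 = 109 years.
The growth record spans 376.6 − 7.6 = 369.0 mm.
369.0 mm over 109 years gives 369.0 / 109 ≈ 3.385 mm/yr.

3.385 mm/yr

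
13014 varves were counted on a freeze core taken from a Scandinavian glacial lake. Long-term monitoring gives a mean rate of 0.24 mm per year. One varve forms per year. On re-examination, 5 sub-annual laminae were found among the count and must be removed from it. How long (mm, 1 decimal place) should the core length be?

3122.2 mm

True varve count = 13014 − 5 = 13009.
13009 years at 0.24 mm/year gives 0.24 × 13009 = 3122.2 mm.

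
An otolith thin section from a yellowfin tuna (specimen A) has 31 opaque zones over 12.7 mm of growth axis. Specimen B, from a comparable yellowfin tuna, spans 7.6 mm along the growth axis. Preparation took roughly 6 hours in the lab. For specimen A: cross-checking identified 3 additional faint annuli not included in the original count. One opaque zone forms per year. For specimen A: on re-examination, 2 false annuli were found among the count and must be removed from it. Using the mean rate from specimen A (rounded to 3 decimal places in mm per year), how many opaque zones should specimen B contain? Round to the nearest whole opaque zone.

Specimen A: after corrections the count is 31 − 2 + 3 = 32 opaque zones.
A: Extension rate ≈ 12.7 / 32 = 0.397 mm per year.
B spans 7.6 / 0.397 = 19.14 years ≈ 19 opaque zones.

19 opaque zones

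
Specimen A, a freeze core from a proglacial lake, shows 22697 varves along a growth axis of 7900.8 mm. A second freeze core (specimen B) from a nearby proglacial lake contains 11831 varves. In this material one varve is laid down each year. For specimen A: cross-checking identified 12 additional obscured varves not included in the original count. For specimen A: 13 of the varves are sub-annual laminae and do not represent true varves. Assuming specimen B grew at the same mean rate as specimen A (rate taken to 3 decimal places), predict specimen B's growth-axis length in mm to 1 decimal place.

4117.2 mm

Specimen A: true varve count = 22697 − 13 + 12 = 22696.
A: 7900.8 mm over 22696 years gives 7900.8 / 22696 ≈ 0.348 mm per year.
For B, 0.348 mm/year × 11831 years = 4117.2 mm.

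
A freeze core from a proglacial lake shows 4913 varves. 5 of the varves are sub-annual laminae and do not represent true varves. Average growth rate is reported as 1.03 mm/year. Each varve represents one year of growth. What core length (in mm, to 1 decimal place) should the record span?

5055.2 mm

After corrections the count is 4913 − 5 = 4908 varves.
Predicted length = 1.03 mm/year × 4908 years = 5055.2 mm.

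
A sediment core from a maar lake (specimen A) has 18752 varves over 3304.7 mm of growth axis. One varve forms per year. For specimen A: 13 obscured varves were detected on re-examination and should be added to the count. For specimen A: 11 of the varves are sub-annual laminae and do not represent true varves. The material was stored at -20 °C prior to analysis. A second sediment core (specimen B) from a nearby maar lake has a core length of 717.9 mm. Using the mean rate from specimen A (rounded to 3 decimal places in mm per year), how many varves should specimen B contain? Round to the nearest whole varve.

4079 varves

Specimen A: after corrections the count is 18752 − 11 + 13 = 18754 varves.
A: 3304.7 mm over 18754 years gives 3304.7 / 18754 ≈ 0.176 mm/year.
B spans 717.9 / 0.176 = 4078.98 years ≈ 4079 varves.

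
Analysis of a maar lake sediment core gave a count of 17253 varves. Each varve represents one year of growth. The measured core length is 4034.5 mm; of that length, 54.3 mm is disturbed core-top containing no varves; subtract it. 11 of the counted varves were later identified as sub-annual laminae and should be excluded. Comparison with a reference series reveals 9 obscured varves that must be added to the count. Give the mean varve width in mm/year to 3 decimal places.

0.231 mm/year

Adjusted count: 17253 − 11 + 9 = 17251 varves.
Removing the 54.3 mm offcut leaves 4034.5 − 54.3 = 3980.2 mm.
Extension rate ≈ 3980.2 / 17251 = 0.231 mm/year.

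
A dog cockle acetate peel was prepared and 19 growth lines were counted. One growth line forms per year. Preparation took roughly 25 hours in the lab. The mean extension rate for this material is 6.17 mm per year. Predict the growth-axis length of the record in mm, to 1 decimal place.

19 years of growth are recorded.
Length ≈ 6.17 × 19 = 117.2 mm.

117.2 mm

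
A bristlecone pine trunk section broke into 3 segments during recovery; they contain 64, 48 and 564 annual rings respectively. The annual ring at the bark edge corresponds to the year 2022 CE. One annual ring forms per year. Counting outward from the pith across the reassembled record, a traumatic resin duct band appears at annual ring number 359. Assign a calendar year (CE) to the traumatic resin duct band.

1705 CE

Total annual rings = 64 + 48 + 564 = 676.
676 − 359 = 317 annual rings lie beyond the traumatic resin duct band toward the bark edge.
2022 − 317 = 1705 CE.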